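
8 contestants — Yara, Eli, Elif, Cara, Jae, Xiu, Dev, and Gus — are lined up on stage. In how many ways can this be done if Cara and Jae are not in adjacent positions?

There are 8! = 40320 arrangements in all. If Cara and Jae are adjacent, merging them into one block gives 2·(7)! = 10080 arrangements.
So 40320 − 10080 = 30240 arrangements keep them apart.

30240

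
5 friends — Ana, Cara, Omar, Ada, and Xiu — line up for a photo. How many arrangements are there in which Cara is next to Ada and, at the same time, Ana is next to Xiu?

24

Treat {Cara,Ada} as one block (2 orders) and {Ana,Xiu} as another (2 orders).
That leaves 3 units to arrange: 2 × 2 × 3! = 4 × 6 = 24.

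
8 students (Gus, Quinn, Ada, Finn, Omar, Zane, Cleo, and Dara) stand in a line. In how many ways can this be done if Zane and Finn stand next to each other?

Place the 6 others and the Zane-Finn pair as 7 objects in a line; the pair has 2 internal arrangements.
That gives 2 × 7! = 2 × 5040 = 10080.

10080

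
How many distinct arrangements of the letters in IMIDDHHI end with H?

420

With the last slot taken by H, it remains to arrange the other 7 letters (IMIDDHI).
Those 7 letters have D appearing twice and I appearing 3 times, giving (7)!/(3!·2!) = 420.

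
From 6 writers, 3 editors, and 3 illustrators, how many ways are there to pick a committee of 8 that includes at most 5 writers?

480

Split by how many writers are chosen (0 through 5).
Sum: C(6,0)·C(6,8) + C(6,1)·C(6,7) + C(6,2)·C(6,6) + C(6,3)·C(6,5) + C(6,4)·C(6,4) + C(6,5)·C(6,3) = 0 + 0 + 15 + 120 + 225 + 120 = 480.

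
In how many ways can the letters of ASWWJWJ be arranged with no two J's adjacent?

Total arrangements of ASWWJWJ: 7!/(3!·2!) = 420.
Arrangements with the J's together: treat JJ as one letter, giving (6)!/(3!) = 120.
Hence 420 − 120 = 300.

300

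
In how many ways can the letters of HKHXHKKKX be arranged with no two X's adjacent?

There are 9!/(4!·3!·2!) = 1260 arrangements of HKHXHKKKX in total.
Arrangements with the X's together: treat XX as one letter, giving (8)!/(4!·3!) = 280.
Hence 1260 − 280 = 980.

980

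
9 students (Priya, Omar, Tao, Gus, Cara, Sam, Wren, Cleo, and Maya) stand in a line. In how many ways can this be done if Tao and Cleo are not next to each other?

282240

There are 9! = 362880 arrangements in all. If Tao and Cleo are adjacent, merging them into one block gives 2·(8)! = 80640 arrangements.
Complementary counting: 362880 − 80640 = 282240.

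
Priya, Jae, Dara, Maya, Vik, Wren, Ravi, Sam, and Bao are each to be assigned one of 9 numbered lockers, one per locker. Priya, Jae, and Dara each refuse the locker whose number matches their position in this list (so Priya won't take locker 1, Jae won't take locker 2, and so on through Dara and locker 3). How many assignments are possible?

Let Aᵢ (for i ∈ {1, 2, 3}) be the placements that put person i in their forbidden locker. Any j of these fix j positions, leaving (9−j)! ways to fill the rest, and there are C(3,j) ways to pick which j.
By inclusion–exclusion, the number of valid placements is Σ_{j=0}^{3} (−1)^j C(3,j)·(9−j)!.
Computing: 362880 − 120960 + 15120 − 720 = 256320.

256320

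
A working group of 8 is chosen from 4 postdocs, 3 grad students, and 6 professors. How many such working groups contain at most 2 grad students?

Split by how many grad students are chosen (0 through 2).
Sum: C(3,0)·C(10,8) + C(3,1)·C(10,7) + C(3,2)·C(10,6) = 45 + 360 + 630 = 1035.

1035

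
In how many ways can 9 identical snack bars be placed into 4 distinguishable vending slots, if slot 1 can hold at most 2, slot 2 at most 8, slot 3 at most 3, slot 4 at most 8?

Without the upper bounds there are C(12,3) = 220 ways to split 9 among 4 vending slots.
Subtract solutions that violate a single cap (substitute x_i' = x_i − (cap_i+1)): x_1 ≥ 3 gives C(9,3) = 84; x_2 ≥ 9 gives C(3,3) = 1; x_3 ≥ 4 gives C(8,3) = 56; x_4 ≥ 9 gives C(3,3) = 1. Together 142.
Add back pairs where two caps are both exceeded: 0 + 10 + 0 + 0 + 0 + 0 = 10.
By inclusion–exclusion the count is 220 − 142 + 10 = 88.

88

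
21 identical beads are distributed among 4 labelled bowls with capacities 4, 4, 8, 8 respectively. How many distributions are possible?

20

Ignoring the caps, the number of non-negative solutions to x_1+…+x_4 = 21 is C(24,3) = 2024.
Subtract solutions that violate a single cap (substitute x_i' = x_i − (cap_i+1)): x_1 ≥ 5 gives C(19,3) = 969; x_2 ≥ 5 gives C(19,3) = 969; x_3 ≥ 9 gives C(15,3) = 455; x_4 ≥ 9 gives C(15,3) = 455. Together 2848.
Add back pairs where two caps are both exceeded: 364 + 120 + 120 + 120 + 120 + 20 = 864.
Subtract triples: 10 + 10 + 0 + 0 = 20.
By inclusion–exclusion the count is 2024 − 2848 + 864 − 20 = 20.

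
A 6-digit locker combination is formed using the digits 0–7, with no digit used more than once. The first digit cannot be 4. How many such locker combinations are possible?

17640

The first digit has 8−1 = 7 choices (anything except 4).
The remaining 5 digits are filled from the other 7 symbols without repetition: 7 × 6 × 5 × 4 × 3 = 2520.
Total: 7 × 2520 = 17640.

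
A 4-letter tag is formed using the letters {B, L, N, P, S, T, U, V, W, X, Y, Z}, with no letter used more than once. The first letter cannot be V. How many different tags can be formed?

The first letter has 12−1 = 11 choices (anything except V).
The remaining 3 letters are filled from the other 11 symbols without repetition: 11 × 10 × 9 = 990.
Total: 11 × 990 = 10890.

10890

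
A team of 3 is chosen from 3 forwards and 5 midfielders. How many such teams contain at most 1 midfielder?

Split by how many midfielders are chosen (0 through 1).
Sum: C(5,0)·C(3,3) + C(5,1)·C(3,2) = 1 + 15 = 16.

16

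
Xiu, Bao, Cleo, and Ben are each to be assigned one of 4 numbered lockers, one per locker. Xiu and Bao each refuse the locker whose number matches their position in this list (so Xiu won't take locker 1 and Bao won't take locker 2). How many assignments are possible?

Let Aᵢ (for i ∈ {1, 2}) be the placements that put person i in their forbidden locker. Any j of these fix j positions, leaving (4−j)! ways to fill the rest, and there are C(2,j) ways to pick which j.
By inclusion–exclusion, the number of valid placements is Σ_{j=0}^{2} (−1)^j C(2,j)·(4−j)!.
Computing: 24 − 12 + 2 = 14.

14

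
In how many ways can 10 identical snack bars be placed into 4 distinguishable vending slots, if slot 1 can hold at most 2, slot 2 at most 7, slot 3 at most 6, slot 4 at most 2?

By stars and bars, unrestricted non-negative solutions to x_1+…+x_4 = 10 number C(10+3,3) = 286.
Subtract solutions that violate a single cap (substitute x_i' = x_i − (cap_i+1)): x_1 ≥ 3 gives C(10,3) = 120; x_2 ≥ 8 gives C(5,3) = 10; x_3 ≥ 7 gives C(6,3) = 20; x_4 ≥ 3 gives C(10,3) = 120. Together 270.
Add back pairs where two caps are both exceeded: 0 + 1 + 35 + 0 + 0 + 1 = 37.
By inclusion–exclusion the count is 286 − 270 + 37 = 53.

53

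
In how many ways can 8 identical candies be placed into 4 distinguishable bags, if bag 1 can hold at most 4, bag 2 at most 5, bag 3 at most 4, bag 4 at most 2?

61

Ignoring the caps, the number of non-negative solutions to x_1+…+x_4 = 8 is C(11,3) = 165.
Subtract solutions that violate a single cap (substitute x_i' = x_i − (cap_i+1)): x_1 ≥ 5 gives C(6,3) = 20; x_2 ≥ 6 gives C(5,3) = 10; x_3 ≥ 5 gives C(6,3) = 20; x_4 ≥ 3 gives C(8,3) = 56. Together 106.
Add back pairs where two caps are both exceeded: 0 + 0 + 1 + 0 + 0 + 1 = 2.
By inclusion–exclusion the count is 165 − 106 + 2 = 61.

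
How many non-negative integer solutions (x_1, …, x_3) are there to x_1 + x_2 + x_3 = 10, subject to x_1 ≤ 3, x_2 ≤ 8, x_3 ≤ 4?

17

Ignoring the caps, the number of non-negative solutions to x_1+…+x_3 = 10 is C(12,2) = 66.
Subtract solutions that violate a single cap (substitute x_i' = x_i − (cap_i+1)): x_1 ≥ 4 gives C(8,2) = 28; x_2 ≥ 9 gives C(3,2) = 3; x_3 ≥ 5 gives C(7,2) = 21. Together 52.
Add back pairs where two caps are both exceeded: 0 + 3 + 0 = 3.
By inclusion–exclusion the count is 66 − 52 + 3 = 17.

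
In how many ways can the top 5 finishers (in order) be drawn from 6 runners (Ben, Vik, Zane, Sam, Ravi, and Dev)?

This is an ordered selection of 5 from 6: P(6,5).
That gives 6 × 5 × 4 × 3 × 2 = 720.

720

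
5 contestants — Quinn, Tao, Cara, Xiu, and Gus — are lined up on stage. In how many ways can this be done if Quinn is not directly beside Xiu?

72

Of the 5! = 120 arrangements, those with Quinn and Xiu adjacent number 2 × 4! = 48 (treat the pair as a block with 2 internal orders).
Complementary counting: 120 − 48 = 72.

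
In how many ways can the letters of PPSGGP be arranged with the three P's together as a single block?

Treat the 3 copies of P as a single block. The multiset to arrange is then {PPP, G, G, S}, 4 items in all.
That gives (4)!/(2!) = 12 arrangements.

12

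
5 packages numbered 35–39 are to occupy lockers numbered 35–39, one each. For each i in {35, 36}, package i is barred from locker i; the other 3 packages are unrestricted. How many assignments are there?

78

Let Aᵢ (for i ∈ {35, 36}) be the placements that put package i in its forbidden locker. Any j of these fix j positions, leaving (5−j)! ways to fill the rest, and there are C(2,j) ways to pick which j.
By inclusion–exclusion, the number of valid placements is Σ_{j=0}^{2} (−1)^j C(2,j)·(5−j)!.
Computing: 120 − 48 + 6 = 78.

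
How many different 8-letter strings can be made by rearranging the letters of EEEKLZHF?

EEEKLZHF has 8 letters with E appearing 3 times.
So there are 8! / (3!) = 6720 distinguishable arrangements.

6720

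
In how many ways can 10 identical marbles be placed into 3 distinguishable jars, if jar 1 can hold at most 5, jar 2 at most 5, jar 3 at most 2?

6

By stars and bars, unrestricted non-negative solutions to x_1+…+x_3 = 10 number C(10+2,2) = 66.
Subtract solutions that violate a single cap (substitute x_i' = x_i − (cap_i+1)): x_1 ≥ 6 gives C(6,2) = 15; x_2 ≥ 6 gives C(6,2) = 15; x_3 ≥ 3 gives C(9,2) = 36. Together 66.
Add back pairs where two caps are both exceeded: 0 + 3 + 3 = 6.
By inclusion–exclusion the count is 66 − 66 + 6 = 6.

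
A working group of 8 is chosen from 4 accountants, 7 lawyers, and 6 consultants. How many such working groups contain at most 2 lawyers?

5295

Split by how many lawyers are chosen (0 through 2).
Sum: C(7,0)·C(10,8) + C(7,1)·C(10,7) + C(7,2)·C(10,6) = 45 + 840 + 4410 = 5295.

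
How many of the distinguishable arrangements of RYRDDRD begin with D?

With the first slot taken by D, it remains to arrange the other 6 letters (RYRDRD).
Those 6 letters have D appearing twice and R appearing 3 times, giving (6)!/(3!·2!) = 60.

60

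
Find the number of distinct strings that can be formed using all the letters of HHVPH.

20

HHVPH has 5 letters with H appearing 3 times.
So there are 5! / (3!) = 20 distinguishable arrangements.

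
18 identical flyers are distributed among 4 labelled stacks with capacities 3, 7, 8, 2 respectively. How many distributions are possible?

By stars and bars, unrestricted non-negative solutions to x_1+…+x_4 = 18 number C(18+3,3) = 1330.
Subtract solutions that violate a single cap (substitute x_i' = x_i − (cap_i+1)): x_1 ≥ 4 gives C(17,3) = 680; x_2 ≥ 8 gives C(13,3) = 286; x_3 ≥ 9 gives C(12,3) = 220; x_4 ≥ 3 gives C(18,3) = 816. Together 2002.
Add back pairs where two caps are both exceeded: 84 + 56 + 364 + 4 + 120 + 84 = 712.
Subtract triples: 0 + 20 + 10 + 0 = 30.
By inclusion–exclusion the count is 1330 − 2002 + 712 − 30 = 10.

10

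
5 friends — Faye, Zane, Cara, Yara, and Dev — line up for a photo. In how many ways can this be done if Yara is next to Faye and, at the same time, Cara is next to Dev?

24

Treat {Yara,Faye} as one block (2 orders) and {Cara,Dev} as another (2 orders).
That leaves 3 units to arrange: 2 × 2 × 3! = 4 × 6 = 24.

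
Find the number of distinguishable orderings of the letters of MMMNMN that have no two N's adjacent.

There are 6!/(4!·2!) = 15 arrangements of MMMNMN in total.
If the two N's are adjacent, glue them into one block, leaving 5 items to arrange: (5)!/(4!) = 5 ways.
Hence 15 − 5 = 10.

10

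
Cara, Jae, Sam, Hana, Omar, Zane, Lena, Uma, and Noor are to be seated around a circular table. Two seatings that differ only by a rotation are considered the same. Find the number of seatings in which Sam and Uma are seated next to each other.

Glue Sam and Uma into a block (2 internal orders). Seating 8 units around a circle gives (7)! arrangements.
So 2 × (7)! = 2 × 5040 = 10080.

10080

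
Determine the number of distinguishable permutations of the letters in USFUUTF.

Letter multiplicities in USFUUTF: F×2, S×1, T×1, U×3.
The number of distinct arrangements is 7!/(3!·2!) = 5040/12 = 420.

420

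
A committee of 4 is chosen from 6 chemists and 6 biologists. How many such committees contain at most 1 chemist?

135

Split by how many chemists are chosen (0 through 1).
Sum: C(6,0)·C(6,4) + C(6,1)·C(6,3) = 15 + 120 = 135.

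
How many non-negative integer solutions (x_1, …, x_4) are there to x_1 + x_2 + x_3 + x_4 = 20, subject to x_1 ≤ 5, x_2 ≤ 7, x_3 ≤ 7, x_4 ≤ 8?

116

By stars and bars, unrestricted non-negative solutions to x_1+…+x_4 = 20 number C(20+3,3) = 1771.
Subtract solutions that violate a single cap (substitute x_i' = x_i − (cap_i+1)): x_1 ≥ 6 gives C(17,3) = 680; x_2 ≥ 8 gives C(15,3) = 455; x_3 ≥ 8 gives C(15,3) = 455; x_4 ≥ 9 gives C(14,3) = 364. Together 1954.
Add back pairs where two caps are both exceeded: 84 + 84 + 56 + 35 + 20 + 20 = 299.
By inclusion–exclusion the count is 1771 − 1954 + 299 = 116.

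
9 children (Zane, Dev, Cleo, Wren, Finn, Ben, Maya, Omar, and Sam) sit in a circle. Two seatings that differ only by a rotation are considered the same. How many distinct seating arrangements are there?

Around a circle, 9 distinct people have 9!/9 = (8)! = 40320 rotationally distinct seatings.

40320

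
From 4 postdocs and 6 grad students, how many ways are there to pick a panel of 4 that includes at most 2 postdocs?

Split by how many postdocs are chosen (0 through 2).
Sum: C(4,0)·C(6,4) + C(4,1)·C(6,3) + C(4,2)·C(6,2) = 15 + 80 + 90 = 185.

185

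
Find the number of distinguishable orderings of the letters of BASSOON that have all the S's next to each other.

360

Treat the 2 copies of S as a single block. The multiset to arrange is then {SS, A, B, N, O, O}, 6 items in all.
That gives (6)!/(2!) = 360 arrangements.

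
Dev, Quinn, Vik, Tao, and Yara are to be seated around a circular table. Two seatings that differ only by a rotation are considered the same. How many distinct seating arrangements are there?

Fix one person's seat to break rotational symmetry; the remaining 4 people can be arranged in (4)! = 24 ways.

24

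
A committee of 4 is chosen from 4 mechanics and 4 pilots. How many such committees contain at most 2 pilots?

Split by how many pilots are chosen (0 through 2).
Sum: C(4,0)·C(4,4) + C(4,1)·C(4,3) + C(4,2)·C(4,2) = 1 + 16 + 36 = 53.

53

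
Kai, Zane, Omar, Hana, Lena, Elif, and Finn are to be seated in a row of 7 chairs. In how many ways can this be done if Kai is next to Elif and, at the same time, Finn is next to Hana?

480

Treat {Kai,Elif} as one block (2 orders) and {Finn,Hana} as another (2 orders).
That leaves 5 units to arrange: 2 × 2 × 5! = 4 × 120 = 480.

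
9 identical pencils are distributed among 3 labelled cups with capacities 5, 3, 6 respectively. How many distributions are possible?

18

By stars and bars, unrestricted non-negative solutions to x_1+…+x_3 = 9 number C(9+2,2) = 55.
Subtract solutions that violate a single cap (substitute x_i' = x_i − (cap_i+1)): x_1 ≥ 6 gives C(5,2) = 10; x_2 ≥ 4 gives C(7,2) = 21; x_3 ≥ 7 gives C(4,2) = 6. Together 37.
No two caps can be exceeded simultaneously, so the pair terms are all 0.
By inclusion–exclusion the count is 55 − 37 + 0 = 18.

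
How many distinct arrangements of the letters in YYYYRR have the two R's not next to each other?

10

There are 6!/(4!·2!) = 15 arrangements of YYYYRR in total.
If the two R's are adjacent, glue them into one block, leaving 5 items to arrange: (5)!/(4!) = 5 ways.
Hence 15 − 5 = 10.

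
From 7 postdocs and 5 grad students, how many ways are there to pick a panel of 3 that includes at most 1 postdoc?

80

Split by how many postdocs are chosen (0 through 1).
Sum: C(7,0)·C(5,3) + C(7,1)·C(5,2) = 10 + 70 = 80.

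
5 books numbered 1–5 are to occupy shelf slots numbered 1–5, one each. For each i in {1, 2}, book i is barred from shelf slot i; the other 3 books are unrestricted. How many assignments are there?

78

Let Aᵢ (for i ∈ {1, 2}) be the placements that put book i in its forbidden shelf slot. Any j of these fix j positions, leaving (5−j)! ways to fill the rest, and there are C(2,j) ways to pick which j.
By inclusion–exclusion, the number of valid placements is Σ_{j=0}^{2} (−1)^j C(2,j)·(5−j)!.
Computing: 120 − 48 + 6 = 78.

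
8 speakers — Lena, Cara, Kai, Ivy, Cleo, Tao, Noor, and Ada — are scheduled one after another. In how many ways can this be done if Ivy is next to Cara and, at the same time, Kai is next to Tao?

Treat {Ivy,Cara} as one block (2 orders) and {Kai,Tao} as another (2 orders).
That leaves 6 units to arrange: 2 × 2 × 6! = 4 × 720 = 2880.

2880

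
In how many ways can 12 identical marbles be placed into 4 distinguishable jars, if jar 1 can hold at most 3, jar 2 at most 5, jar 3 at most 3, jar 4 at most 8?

Ignoring the caps, the number of non-negative solutions to x_1+…+x_4 = 12 is C(15,3) = 455.
Subtract solutions that violate a single cap (substitute x_i' = x_i − (cap_i+1)): x_1 ≥ 4 gives C(11,3) = 165; x_2 ≥ 6 gives C(9,3) = 84; x_3 ≥ 4 gives C(11,3) = 165; x_4 ≥ 9 gives C(6,3) = 20. Together 434.
Add back pairs where two caps are both exceeded: 10 + 35 + 0 + 10 + 0 + 0 = 55.
By inclusion–exclusion the count is 455 − 434 + 55 = 76.

76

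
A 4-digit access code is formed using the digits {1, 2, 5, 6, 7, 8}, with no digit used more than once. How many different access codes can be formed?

360

With no repetition, fill the 4 digits in order: 6 choices, then 5, down to 3.
6 × 5 × 4 × 3 = 360.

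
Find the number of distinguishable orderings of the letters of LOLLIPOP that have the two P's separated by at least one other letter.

1260

Total arrangements of LOLLIPOP: 8!/(3!·2!·2!) = 1680.
If the two P's are adjacent, glue them into one block, leaving 7 items to arrange: (7)!/(3!·2!) = 420 ways.
Hence 1680 − 420 = 1260.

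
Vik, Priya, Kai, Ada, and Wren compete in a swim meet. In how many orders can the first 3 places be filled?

There are 5 choices for 1st place, 4 for 2nd, and 3 for 3rd.
That gives 5 × 4 × 3 = 60.

60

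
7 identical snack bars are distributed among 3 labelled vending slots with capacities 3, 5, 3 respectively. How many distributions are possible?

Without the upper bounds there are C(9,2) = 36 ways to split 7 among 3 vending slots.
Subtract solutions that violate a single cap (substitute x_i' = x_i − (cap_i+1)): x_1 ≥ 4 gives C(5,2) = 10; x_2 ≥ 6 gives C(3,2) = 3; x_3 ≥ 4 gives C(5,2) = 10. Together 23.
No two caps can be exceeded simultaneously, so the pair terms are all 0.
By inclusion–exclusion the count is 36 − 23 + 0 = 13.

13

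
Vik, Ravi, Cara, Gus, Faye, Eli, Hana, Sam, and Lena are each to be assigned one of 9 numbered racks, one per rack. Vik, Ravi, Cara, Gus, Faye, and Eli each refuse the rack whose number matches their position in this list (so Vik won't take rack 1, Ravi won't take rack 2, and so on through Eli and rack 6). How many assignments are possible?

Let Aᵢ (for 1 ≤ i ≤ 6) be the placements that put person i in their forbidden rack. Any j of these fix j positions, leaving (9−j)! ways to fill the rest, and there are C(6,j) ways to pick which j.
By inclusion–exclusion, the number of valid placements is Σ_{j=0}^{6} (−1)^j C(6,j)·(9−j)!.
Computing: 362880 − 241920 + 75600 − 14400 + 1800 − 144 + 6 = 183822.

183822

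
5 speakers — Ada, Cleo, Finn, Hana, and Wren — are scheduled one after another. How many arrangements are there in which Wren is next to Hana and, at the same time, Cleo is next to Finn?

24

Treat {Wren,Hana} as one block (2 orders) and {Cleo,Finn} as another (2 orders).
That leaves 3 units to arrange: 2 × 2 × 3! = 4 × 6 = 24.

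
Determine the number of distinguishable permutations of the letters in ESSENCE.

The 7 letters of ESSENCE have repeats: E appearing 3 times and S appearing twice.
Dividing 7! = 5040 by 3!·2! = 12 for the repeated letters gives 420.

420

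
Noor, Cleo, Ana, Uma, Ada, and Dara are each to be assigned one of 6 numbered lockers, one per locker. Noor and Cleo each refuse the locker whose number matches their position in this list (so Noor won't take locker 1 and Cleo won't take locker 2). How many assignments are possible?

504

Let Aᵢ (for i ∈ {1, 2}) be the placements that put person i in their forbidden locker. Any j of these fix j positions, leaving (6−j)! ways to fill the rest, and there are C(2,j) ways to pick which j.
By inclusion–exclusion, the number of valid placements is Σ_{j=0}^{2} (−1)^j C(2,j)·(6−j)!.
Computing: 720 − 240 + 24 = 504.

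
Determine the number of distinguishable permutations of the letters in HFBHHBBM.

Letter multiplicities in HFBHHBBM: B×3, F×1, H×3, M×1.
Dividing 8! = 40320 by 3!·3! = 36 for the repeated letters gives 1120.

1120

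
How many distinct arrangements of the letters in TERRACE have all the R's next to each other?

360

Treat the 2 copies of R as a single block. The multiset to arrange is then {RR, A, C, E, E, T}, 6 items in all.
That gives (6)!/(2!) = 360 arrangements.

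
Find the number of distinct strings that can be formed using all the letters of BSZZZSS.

140

Letter multiplicities in BSZZZSS: B×1, S×3, Z×3.
Dividing 7! = 5040 by 3!·3! = 36 for the repeated letters gives 140.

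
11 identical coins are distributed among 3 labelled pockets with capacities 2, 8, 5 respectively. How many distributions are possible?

Without the upper bounds there are C(13,2) = 78 ways to split 11 among 3 pockets.
Subtract solutions that violate a single cap (substitute x_i' = x_i − (cap_i+1)): x_1 ≥ 3 gives C(10,2) = 45; x_2 ≥ 9 gives C(4,2) = 6; x_3 ≥ 6 gives C(7,2) = 21. Together 72.
Add back pairs where two caps are both exceeded: 0 + 6 + 0 = 6.
By inclusion–exclusion the count is 78 − 72 + 6 = 12.

12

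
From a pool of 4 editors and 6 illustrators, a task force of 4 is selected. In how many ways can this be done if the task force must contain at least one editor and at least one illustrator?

Unrestricted: C(10,4) = 210 ways to pick any 4 of the 10.
Selections missing a whole group: no editors → C(6,4) = 15; no illustrators → C(4,4) = 1.
Both groups omitted at once is impossible, so 210 − 16 = 194.

194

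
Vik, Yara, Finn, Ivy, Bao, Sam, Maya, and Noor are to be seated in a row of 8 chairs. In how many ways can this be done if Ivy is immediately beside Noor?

Place the 6 others and the Ivy-Noor pair as 7 objects in a line; the pair has 2 internal arrangements.
So the count is 2·(7)! = 10080.

10080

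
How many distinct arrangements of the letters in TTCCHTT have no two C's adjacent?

75

Total arrangements of TTCCHTT: 7!/(4!·2!) = 105.
Arrangements with the C's together: treat CC as one letter, giving (6)!/(4!) = 30.
Subtracting, 105 − 30 = 75 arrangements keep the C's apart.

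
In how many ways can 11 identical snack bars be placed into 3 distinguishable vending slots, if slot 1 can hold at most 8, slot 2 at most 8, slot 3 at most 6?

51

By stars and bars, unrestricted non-negative solutions to x_1+…+x_3 = 11 number C(11+2,2) = 78.
Subtract solutions that violate a single cap (substitute x_i' = x_i − (cap_i+1)): x_1 ≥ 9 gives C(4,2) = 6; x_2 ≥ 9 gives C(4,2) = 6; x_3 ≥ 7 gives C(6,2) = 15. Together 27.
No two caps can be exceeded simultaneously, so the pair terms are all 0.
By inclusion–exclusion the count is 78 − 27 + 0 = 51.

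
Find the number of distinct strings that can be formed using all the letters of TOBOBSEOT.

TOBOBSEOT has 9 letters with B appearing twice, O appearing 3 times, and T appearing twice.
The number of distinct arrangements is 9!/(3!·2!·2!) = 362880/24 = 15120.

15120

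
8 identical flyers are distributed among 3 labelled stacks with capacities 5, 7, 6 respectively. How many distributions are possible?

By stars and bars, unrestricted non-negative solutions to x_1+…+x_3 = 8 number C(8+2,2) = 45.
Subtract solutions that violate a single cap (substitute x_i' = x_i − (cap_i+1)): x_1 ≥ 6 gives C(4,2) = 6; x_2 ≥ 8 gives C(2,2) = 1; x_3 ≥ 7 gives C(3,2) = 3. Together 10.
No two caps can be exceeded simultaneously, so the pair terms are all 0.
By inclusion–exclusion the count is 45 − 10 + 0 = 35.

35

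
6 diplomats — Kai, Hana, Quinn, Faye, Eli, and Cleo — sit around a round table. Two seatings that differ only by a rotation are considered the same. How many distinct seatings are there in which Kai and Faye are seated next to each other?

Glue Kai and Faye into a block (2 internal orders). Seating 5 units around a circle gives (4)! arrangements.
So 2 × (4)! = 2 × 24 = 48.

48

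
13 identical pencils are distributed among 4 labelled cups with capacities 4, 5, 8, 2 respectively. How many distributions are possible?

Without the upper bounds there are C(16,3) = 560 ways to split 13 among 4 cups.
Subtract solutions that violate a single cap (substitute x_i' = x_i − (cap_i+1)): x_1 ≥ 5 gives C(11,3) = 165; x_2 ≥ 6 gives C(10,3) = 120; x_3 ≥ 9 gives C(7,3) = 35; x_4 ≥ 3 gives C(13,3) = 286. Together 606.
Add back pairs where two caps are both exceeded: 10 + 0 + 56 + 0 + 35 + 4 = 105.
By inclusion–exclusion the count is 560 − 606 + 105 = 59.

59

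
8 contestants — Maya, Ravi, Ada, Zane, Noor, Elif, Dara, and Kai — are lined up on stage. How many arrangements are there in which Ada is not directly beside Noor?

Of the 8! = 40320 arrangements, those with Ada and Noor adjacent number 2 × 7! = 10080 (treat the pair as a block with 2 internal orders).
Complementary counting: 40320 − 10080 = 30240.

30240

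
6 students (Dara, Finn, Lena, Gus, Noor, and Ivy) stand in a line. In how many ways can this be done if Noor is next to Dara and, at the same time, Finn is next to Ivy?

Treat {Noor,Dara} as one block (2 orders) and {Finn,Ivy} as another (2 orders).
That leaves 4 units to arrange: 2 × 2 × 4! = 4 × 24 = 96.

96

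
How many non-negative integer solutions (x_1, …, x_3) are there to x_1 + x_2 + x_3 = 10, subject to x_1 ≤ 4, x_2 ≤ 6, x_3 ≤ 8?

32

Ignoring the caps, the number of non-negative solutions to x_1+…+x_3 = 10 is C(12,2) = 66.
Subtract solutions that violate a single cap (substitute x_i' = x_i − (cap_i+1)): x_1 ≥ 5 gives C(7,2) = 21; x_2 ≥ 7 gives C(5,2) = 10; x_3 ≥ 9 gives C(3,2) = 3. Together 34.
No two caps can be exceeded simultaneously, so the pair terms are all 0.
By inclusion–exclusion the count is 66 − 34 + 0 = 32.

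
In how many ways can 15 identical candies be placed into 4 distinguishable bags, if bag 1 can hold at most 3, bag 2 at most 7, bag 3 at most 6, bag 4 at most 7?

Ignoring the caps, the number of non-negative solutions to x_1+…+x_4 = 15 is C(18,3) = 816.
Subtract solutions that violate a single cap (substitute x_i' = x_i − (cap_i+1)): x_1 ≥ 4 gives C(14,3) = 364; x_2 ≥ 8 gives C(10,3) = 120; x_3 ≥ 7 gives C(11,3) = 165; x_4 ≥ 8 gives C(10,3) = 120. Together 769.
Add back pairs where two caps are both exceeded: 20 + 35 + 20 + 1 + 0 + 1 = 77.
By inclusion–exclusion the count is 816 − 769 + 77 = 124.

124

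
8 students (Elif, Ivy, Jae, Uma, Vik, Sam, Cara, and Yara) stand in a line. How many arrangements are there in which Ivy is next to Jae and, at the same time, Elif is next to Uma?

2880

Treat {Ivy,Jae} as one block (2 orders) and {Elif,Uma} as another (2 orders).
That leaves 6 units to arrange: 2 × 2 × 6! = 4 × 720 = 2880.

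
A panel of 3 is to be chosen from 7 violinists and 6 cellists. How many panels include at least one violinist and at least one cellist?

Unrestricted: C(13,3) = 286 ways to pick any 3 of the 13.
Selections missing a whole group: no violinists → C(6,3) = 20; no cellists → C(7,3) = 35.
Both groups omitted at once is impossible, so 286 − 55 = 231.

231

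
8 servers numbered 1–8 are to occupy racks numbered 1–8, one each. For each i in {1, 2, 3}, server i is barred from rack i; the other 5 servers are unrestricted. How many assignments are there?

27240

Let Aᵢ (for i ∈ {1, 2, 3}) be the placements that put server i in its forbidden rack. Any j of these fix j positions, leaving (8−j)! ways to fill the rest, and there are C(3,j) ways to pick which j.
By inclusion–exclusion, the number of valid placements is Σ_{j=0}^{3} (−1)^j C(3,j)·(8−j)!.
Computing: 40320 − 15120 + 2160 − 120 = 27240.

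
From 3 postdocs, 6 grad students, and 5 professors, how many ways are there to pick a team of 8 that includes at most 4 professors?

Split by how many professors are chosen (0 through 4).
Sum: C(5,0)·C(9,8) + C(5,1)·C(9,7) + C(5,2)·C(9,6) + C(5,3)·C(9,5) + C(5,4)·C(9,4) = 9 + 180 + 840 + 1260 + 630 = 2919.

2919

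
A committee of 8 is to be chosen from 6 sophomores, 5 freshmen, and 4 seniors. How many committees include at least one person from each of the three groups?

6216

Total 8-person selections from all 15: C(15,8) = 6435.
Subtract selections that omit an entire group: no sophomores → C(9,8) = 9; no freshmen → C(10,8) = 45; no seniors → C(11,8) = 165.
Add back selections omitting two groups (i.e. drawn from a single group): C(6,8) + C(5,8) + C(4,8) = 0.
By inclusion–exclusion: 6435 − 219 + 0 = 6216.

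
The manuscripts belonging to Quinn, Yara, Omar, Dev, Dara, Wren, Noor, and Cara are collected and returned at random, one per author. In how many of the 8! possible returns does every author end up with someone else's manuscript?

This is the derangement count D_8: permutations of 8 items with no fixed point.
By inclusion–exclusion this is Σ_{j=0}^{8} (−1)^j C(8,j)·(8−j)!.
Computing: 40320 − 40320 + 20160 − 6720 + 1680 − 336 + 56 − 8 + 1 = 14833.

14833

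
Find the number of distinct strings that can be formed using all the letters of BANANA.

Letter multiplicities in BANANA: A×3, B×1, N×2.
Dividing 6! = 720 by 3!·2! = 12 for the repeated letters gives 60.

60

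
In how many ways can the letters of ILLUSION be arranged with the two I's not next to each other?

7560

Total arrangements of ILLUSION: 8!/(2!·2!) = 10080.
Arrangements with the I's together: treat II as one letter, giving (7)!/(2!) = 2520.
Hence 10080 − 2520 = 7560.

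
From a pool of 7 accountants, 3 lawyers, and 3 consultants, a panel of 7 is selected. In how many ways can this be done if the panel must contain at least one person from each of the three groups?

1477

Total 7-person selections from all 13: C(13,7) = 1716.
Selections missing a whole group: no accountants → C(6,7) = 0; no lawyers → C(10,7) = 120; no consultants → C(10,7) = 120.
Add back selections omitting two groups (i.e. drawn from a single group): C(7,7) + C(3,7) + C(3,7) = 1.
By inclusion–exclusion: 1716 − 240 + 1 = 1477.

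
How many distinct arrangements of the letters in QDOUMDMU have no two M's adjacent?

Total arrangements of QDOUMDMU: 8!/(2!·2!·2!) = 5040.
If the two M's are adjacent, glue them into one block, leaving 7 items to arrange: (7)!/(2!·2!) = 1260 ways.
Hence 5040 − 1260 = 3780.

3780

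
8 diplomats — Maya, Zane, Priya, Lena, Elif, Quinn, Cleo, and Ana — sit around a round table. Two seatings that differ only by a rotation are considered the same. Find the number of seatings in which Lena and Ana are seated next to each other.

Glue Lena and Ana into a block (2 internal orders). Seating 7 units around a circle gives (6)! arrangements.
So 2 × (6)! = 2 × 720 = 1440.

1440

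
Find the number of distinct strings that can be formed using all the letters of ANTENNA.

The 7 letters of ANTENNA have repeats: A appearing twice and N appearing 3 times.
The number of distinct arrangements is 7!/(3!·2!) = 5040/12 = 420.

420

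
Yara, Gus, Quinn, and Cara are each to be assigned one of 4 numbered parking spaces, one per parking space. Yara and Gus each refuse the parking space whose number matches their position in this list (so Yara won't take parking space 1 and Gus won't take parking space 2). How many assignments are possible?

14

Let Aᵢ (for i ∈ {1, 2}) be the placements that put person i in their forbidden parking space. Any j of these fix j positions, leaving (4−j)! ways to fill the rest, and there are C(2,j) ways to pick which j.
By inclusion–exclusion, the number of valid placements is Σ_{j=0}^{2} (−1)^j C(2,j)·(4−j)!.
Computing: 24 − 12 + 2 = 14.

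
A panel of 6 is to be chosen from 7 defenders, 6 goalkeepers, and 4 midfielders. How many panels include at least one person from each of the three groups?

9996

Unrestricted: C(17,6) = 12376 ways to pick any 6 of the 17.
Selections missing a whole group: no defenders → C(10,6) = 210; no goalkeepers → C(11,6) = 462; no midfielders → C(13,6) = 1716.
Add back selections omitting two groups (i.e. drawn from a single group): C(7,6) + C(6,6) + C(4,6) = 8.
By inclusion–exclusion: 12376 − 2388 + 8 = 9996.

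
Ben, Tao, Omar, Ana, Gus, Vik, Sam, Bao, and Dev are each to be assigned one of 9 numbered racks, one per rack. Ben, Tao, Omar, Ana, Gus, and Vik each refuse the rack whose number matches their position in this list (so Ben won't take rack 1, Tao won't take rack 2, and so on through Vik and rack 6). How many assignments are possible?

183822

Let Aᵢ (for 1 ≤ i ≤ 6) be the placements that put person i in their forbidden rack. Any j of these fix j positions, leaving (9−j)! ways to fill the rest, and there are C(6,j) ways to pick which j.
By inclusion–exclusion, the number of valid placements is Σ_{j=0}^{6} (−1)^j C(6,j)·(9−j)!.
Computing: 362880 − 241920 + 75600 − 14400 + 1800 − 144 + 6 = 183822.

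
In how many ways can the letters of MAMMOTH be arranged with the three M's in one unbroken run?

Treat the 3 copies of M as a single block. The multiset to arrange is then {MMM, A, H, O, T}, 5 items in all.
All 5 items are distinct, so there are (5)! = 120 arrangements.

120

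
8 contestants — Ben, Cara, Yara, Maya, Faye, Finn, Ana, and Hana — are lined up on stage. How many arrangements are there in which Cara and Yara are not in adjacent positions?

30240

There are 8! = 40320 arrangements in all. If Cara and Yara are adjacent, merging them into one block gives 2·(7)! = 10080 arrangements.
Complementary counting: 40320 − 10080 = 30240.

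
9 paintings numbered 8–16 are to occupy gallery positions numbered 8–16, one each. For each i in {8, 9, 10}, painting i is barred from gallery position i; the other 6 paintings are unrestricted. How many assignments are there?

256320

Let Aᵢ (for i ∈ {8, 9, 10}) be the placements that put painting i in its forbidden gallery position. Any j of these fix j positions, leaving (9−j)! ways to fill the rest, and there are C(3,j) ways to pick which j.
By inclusion–exclusion, the number of valid placements is Σ_{j=0}^{3} (−1)^j C(3,j)·(9−j)!.
Computing: 362880 − 120960 + 15120 − 720 = 256320.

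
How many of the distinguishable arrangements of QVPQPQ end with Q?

Fix Q in the last position and arrange the remaining 5 letters.
Those 5 letters have P appearing twice and Q appearing twice, giving (5)!/(2!·2!) = 30.

30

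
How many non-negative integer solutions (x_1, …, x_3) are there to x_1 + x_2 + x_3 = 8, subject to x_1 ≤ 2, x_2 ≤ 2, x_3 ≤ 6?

Ignoring the caps, the number of non-negative solutions to x_1+…+x_3 = 8 is C(10,2) = 45.
Subtract solutions that violate a single cap (substitute x_i' = x_i − (cap_i+1)): x_1 ≥ 3 gives C(7,2) = 21; x_2 ≥ 3 gives C(7,2) = 21; x_3 ≥ 7 gives C(3,2) = 3. Together 45.
Add back pairs where two caps are both exceeded: 6 + 0 + 0 = 6.
By inclusion–exclusion the count is 45 − 45 + 6 = 6.

6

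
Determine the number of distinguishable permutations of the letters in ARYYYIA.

420

Letter multiplicities in ARYYYIA: A×2, I×1, R×1, Y×3.
So there are 7! / (3!·2!) = 420 distinguishable arrangements.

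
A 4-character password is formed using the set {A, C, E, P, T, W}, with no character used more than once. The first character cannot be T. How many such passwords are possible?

The first character has 6−1 = 5 choices (anything except T).
The remaining 3 characters are filled from the other 5 symbols without repetition: 5 × 4 × 3 = 60.
Total: 5 × 60 = 300.

300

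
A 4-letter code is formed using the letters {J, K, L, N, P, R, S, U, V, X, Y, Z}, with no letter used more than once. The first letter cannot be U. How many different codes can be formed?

10890

The first letter has 12−1 = 11 choices (anything except U).
The remaining 3 letters are filled from the other 11 symbols without repetition: 11 × 10 × 9 = 990.
Total: 11 × 990 = 10890.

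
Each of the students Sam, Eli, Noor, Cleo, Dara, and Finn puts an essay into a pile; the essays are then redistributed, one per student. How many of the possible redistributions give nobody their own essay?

Let Aᵢ be the assignments in which student i gets their own essay. We want the size of the complement of A₁∪…∪A_6.
By inclusion–exclusion this is Σ_{j=0}^{6} (−1)^j C(6,j)·(6−j)!.
Computing: 720 − 720 + 360 − 120 + 30 − 6 + 1 = 265.

265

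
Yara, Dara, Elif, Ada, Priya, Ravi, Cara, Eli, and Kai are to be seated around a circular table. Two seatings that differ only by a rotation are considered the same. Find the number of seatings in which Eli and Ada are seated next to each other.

10080

Treat {Eli, Ada} as one unit (2 internal orders) and seat the resulting 8 units around the table: (7)! circular arrangements.
So 2 × (7)! = 2 × 5040 = 10080.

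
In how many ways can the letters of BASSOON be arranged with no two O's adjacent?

900

There are 7!/(2!·2!) = 1260 arrangements of BASSOON in total.
If the two O's are adjacent, glue them into one block, leaving 6 items to arrange: (6)!/(2!) = 360 ways.
Hence 1260 − 360 = 900.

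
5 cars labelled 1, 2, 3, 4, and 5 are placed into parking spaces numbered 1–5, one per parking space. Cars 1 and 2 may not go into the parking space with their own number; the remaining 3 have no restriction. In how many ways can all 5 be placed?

Let Aᵢ (for i ∈ {1, 2}) be the placements that put car i in its forbidden parking space. Any j of these fix j positions, leaving (5−j)! ways to fill the rest, and there are C(2,j) ways to pick which j.
By inclusion–exclusion, the number of valid placements is Σ_{j=0}^{2} (−1)^j C(2,j)·(5−j)!.
Computing: 120 − 48 + 6 = 78.

78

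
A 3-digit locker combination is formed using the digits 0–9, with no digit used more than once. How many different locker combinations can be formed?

720

This is a permutation of 3 out of 10: P(10,3) = 10!/7!.
10 × 9 × 8 = 720.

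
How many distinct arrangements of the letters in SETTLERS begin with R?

630

With the first slot taken by R, it remains to arrange the other 7 letters (SETTLES).
Those 7 letters have E appearing twice, S appearing twice, and T appearing twice, giving (7)!/(2!·2!·2!) = 630.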